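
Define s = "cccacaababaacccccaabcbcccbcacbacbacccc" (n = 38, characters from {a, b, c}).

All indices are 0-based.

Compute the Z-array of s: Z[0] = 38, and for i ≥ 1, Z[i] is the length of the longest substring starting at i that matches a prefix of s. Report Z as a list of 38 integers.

[38, 2, 1, 0, 1, 0, 0, 0, 0, 0, 0, 0, 3, 3, 4, 2, 1, 0, 0, 0, 1, 0, 3, 2, 1, 0, 1, 0, 1, 0, 0, 1, 0, 0, 3, 3, 2, 1]

Z[0]=38
i=1: fresh scan; Z[1]=2 extend→box=[1,3)
i=2: min(r-i=1, Z[1]=2)=1; Z[2]=1
i=3: fresh scan; Z[3]=0
i=4: fresh scan; Z[4]=1 extend→box=[4,5)
i=5: fresh scan; Z[5]=0
i=6: fresh scan; Z[6]=0
i=7: fresh scan; Z[7]=0
i=8: fresh scan; Z[8]=0
i=9: fresh scan; Z[9]=0
i=10: fresh scan; Z[10]=0
i=11: fresh scan; Z[11]=0
i=12: fresh scan; Z[12]=3 extend→box=[12,15)
i=13: min(r-i=2, Z[1]=2)=2; Z[13]=3 extend→box=[13,16)
i=14: min(r-i=2, Z[1]=2)=2; Z[14]=4 extend→box=[14,18)
i=15: min(r-i=3, Z[1]=2)=2; Z[15]=2
i=16: min(r-i=2, Z[2]=1)=1; Z[16]=1
i=17: min(r-i=1, Z[3]=0)=0; Z[17]=0
i=18: fresh scan; Z[18]=0
i=19: fresh scan; Z[19]=0
i=20: fresh scan; Z[20]=1 extend→box=[20,21)
i=21: fresh scan; Z[21]=0
i=22: fresh scan; Z[22]=3 extend→box=[22,25)
i=23: min(r-i=2, Z[1]=2)=2; Z[23]=2
i=24: min(r-i=1, Z[2]=1)=1; Z[24]=1
i=25: fresh scan; Z[25]=0
i=26: fresh scan; Z[26]=1 extend→box=[26,27)
i=27: fresh scan; Z[27]=0
i=28: fresh scan; Z[28]=1 extend→box=[28,29)
i=29: fresh scan; Z[29]=0
i=30: fresh scan; Z[30]=0
i=31: fresh scan; Z[31]=1 extend→box=[31,32)
i=32: fresh scan; Z[32]=0
i=33: fresh scan; Z[33]=0
i=34: fresh scan; Z[34]=3 extend→box=[34,37)
i=35: min(r-i=2, Z[1]=2)=2; Z[35]=3 extend→box=[35,38)
i=36: min(r-i=2, Z[1]=2)=2; Z[36]=2
i=37: min(r-i=1, Z[2]=1)=1; Z[37]=1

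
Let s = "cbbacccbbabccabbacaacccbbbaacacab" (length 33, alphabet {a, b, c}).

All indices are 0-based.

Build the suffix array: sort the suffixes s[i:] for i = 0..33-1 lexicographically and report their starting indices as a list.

sorted suffixes:
  #0 SA[0]=26  'aacacab'
  #1 SA[1]=18  'aacccbbbaacacab'
  #2 SA[2]=31  'ab'
  #3 SA[3]=13  'abbacaacccbbbaacacab'
  #4 SA[4]=9  'abccabbacaacccbbbaacacab'
  #5 SA[5]=16  'acaacccbbbaacacab'
  #6 SA[6]=29  'acab'
  #7 SA[7]=27  'acacab'
  #8 SA[8]=3  'acccbbabccabbacaacccbbbaacacab'
  #9 SA[9]=19  'acccbbbaacacab'
  #10 SA[10]=32  'b'
  #11 SA[11]=25  'baacacab'
  #12 SA[12]=8  'babccabbacaacccbbbaacacab'
  #13 SA[13]=15  'bacaacccbbbaacacab'
  #14 SA[14]=2  'bacccbbabccabbacaacccbbbaacacab'
  #15 SA[15]=24  'bbaacacab'
  #16 SA[16]=7  'bbabccabbacaacccbbbaacacab'
  #17 SA[17]=14  'bbacaacccbbbaacacab'
  #18 SA[18]=1  'bbacccbbabccabbacaacccbbbaacacab'
  #19 SA[19]=23  'bbbaacacab'
  #20 SA[20]=10  'bccabbacaacccbbbaacacab'
  #21 SA[21]=17  'caacccbbbaacacab'
  #22 SA[22]=30  'cab'
  #23 SA[23]=12  'cabbacaacccbbbaacacab'
  #24 SA[24]=28  'cacab'
  #25 SA[25]=6  'cbbabccabbacaacccbbbaacacab'
  #26 SA[26]=0  'cbbacccbbabccabbacaacccbbbaacacab'
  #27 SA[27]=22  'cbbbaacacab'
  #28 SA[28]=11  'ccabbacaacccbbbaacacab'
  #29 SA[29]=5  'ccbbabccabbacaacccbbbaacacab'
  #30 SA[30]=21  'ccbbbaacacab'
  #31 SA[31]=4  'cccbbabccabbacaacccbbbaacacab'
  #32 SA[32]=20  'cccbbbaacacab'

[26, 18, 31, 13, 9, 16, 29, 27, 3, 19, 32, 25, 8, 15, 2, 24, 7, 14, 1, 23, 10, 17, 30, 12, 28, 6, 0, 22, 11, 5, 21, 4, 20]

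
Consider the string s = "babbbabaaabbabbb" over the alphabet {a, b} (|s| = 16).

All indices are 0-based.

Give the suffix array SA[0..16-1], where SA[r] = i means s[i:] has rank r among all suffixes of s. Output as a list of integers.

rank→(start, suffix):
  0 → (7, 'aaabbabbb')
  1 → (8, 'aabbabbb')
  2 → (5, 'abaaabbabbb')
  3 → (9, 'abbabbb')
  4 → (12, 'abbb')
  5 → (1, 'abbbabaaabbabbb')
  6 → (15, 'b')
  7 → (6, 'baaabbabbb')
  8 → (4, 'babaaabbabbb')
  9 → (11, 'babbb')
  10 → (0, 'babbbabaaabbabbb')
  11 → (14, 'bb')
  12 → (3, 'bbabaaabbabbb')
  13 → (10, 'bbabbb')
  14 → (13, 'bbb')
  15 → (2, 'bbbabaaabbabbb')

[7, 8, 5, 9, 12, 1, 15, 6, 4, 11, 0, 14, 3, 10, 13, 2]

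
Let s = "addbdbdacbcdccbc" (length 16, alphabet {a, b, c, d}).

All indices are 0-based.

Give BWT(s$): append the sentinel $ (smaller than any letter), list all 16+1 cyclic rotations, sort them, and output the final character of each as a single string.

rank  rotation           last
    0  $addbdbdacbcdccbc  c
    1  acbcdccbc$addbdbd  d
    2  addbdbdacbcdccbc$  $
    3  bc$addbdbdacbcdcc  c
    4  bcdccbc$addbdbdac  c
    5  bdacbcdccbc$addbd  d
    6  bdbdacbcdccbc$add  d
    7  c$addbdbdacbcdccb  b
    8  cbc$addbdbdacbcdc  c
    9  cbcdccbc$addbdbda  a
   10  ccbc$addbdbdacbcd  d
   11  cdccbc$addbdbdacb  b
   12  dacbcdccbc$addbdb  b
   13  dbdacbcdccbc$addb  b
   14  dbdbdacbcdccbc$ad  d
   15  dccbc$addbdbdacbc  c
   16  ddbdbdacbcdccbc$a  a

cd$ccddbcadbbbdca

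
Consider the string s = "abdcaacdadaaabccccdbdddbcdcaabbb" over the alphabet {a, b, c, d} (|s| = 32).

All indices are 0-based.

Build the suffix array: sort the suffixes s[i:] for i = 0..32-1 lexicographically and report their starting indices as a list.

[10, 27, 11, 4, 28, 12, 0, 5, 8, 31, 30, 29, 13, 23, 1, 19, 26, 3, 14, 15, 16, 6, 17, 24, 9, 7, 22, 18, 25, 2, 21, 20]

rank | idx | suffix
   0 |  10 | aaabccccdbdddbcdcaabbb
   1 |  27 | aabbb
   2 |  11 | aabccccdbdddbcdcaabbb
   3 |   4 | aacdadaaabccccdbdddbcdcaabbb
   4 |  28 | abbb
   5 |  12 | abccccdbdddbcdcaabbb
   6 |   0 | abdcaacdadaaabccccdbdddbcdcaabbb
   7 |   5 | acdadaaabccccdbdddbcdcaabbb
   8 |   8 | adaaabccccdbdddbcdcaabbb
   9 |  31 | b
  10 |  30 | bb
  11 |  29 | bbb
  12 |  13 | bccccdbdddbcdcaabbb
  13 |  23 | bcdcaabbb
  14 |   1 | bdcaacdadaaabccccdbdddbcdcaabbb
  15 |  19 | bdddbcdcaabbb
  16 |  26 | caabbb
  17 |   3 | caacdadaaabccccdbdddbcdcaabbb
  18 |  14 | ccccdbdddbcdcaabbb
  19 |  15 | cccdbdddbcdcaabbb
  20 |  16 | ccdbdddbcdcaabbb
  21 |   6 | cdadaaabccccdbdddbcdcaabbb
  22 |  17 | cdbdddbcdcaabbb
  23 |  24 | cdcaabbb
  24 |   9 | daaabccccdbdddbcdcaabbb
  25 |   7 | dadaaabccccdbdddbcdcaabbb
  26 |  22 | dbcdcaabbb
  27 |  18 | dbdddbcdcaabbb
  28 |  25 | dcaabbb
  29 |   2 | dcaacdadaaabccccdbdddbcdcaabbb
  30 |  21 | ddbcdcaabbb
  31 |  20 | dddbcdcaabbb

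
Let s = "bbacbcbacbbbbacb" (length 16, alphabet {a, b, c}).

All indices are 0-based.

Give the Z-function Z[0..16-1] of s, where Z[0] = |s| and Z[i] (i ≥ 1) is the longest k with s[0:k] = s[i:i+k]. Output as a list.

Z[0]=16
i=1: fresh scan; Z[1]=1 extend→box=[1,2)
i=2: fresh scan; Z[2]=0
i=3: fresh scan; Z[3]=0
i=4: fresh scan; Z[4]=1 extend→box=[4,5)
i=5: fresh scan; Z[5]=0
i=6: fresh scan; Z[6]=1 extend→box=[6,7)
i=7: fresh scan; Z[7]=0
i=8: fresh scan; Z[8]=0
i=9: fresh scan; Z[9]=2 extend→box=[9,11)
i=10: min(r-i=1, Z[1]=1)=1; Z[10]=2 extend→box=[10,12)
i=11: min(r-i=1, Z[1]=1)=1; Z[11]=5 extend→box=[11,16)
i=12: min(r-i=4, Z[1]=1)=1; Z[12]=1
i=13: min(r-i=3, Z[2]=0)=0; Z[13]=0
i=14: min(r-i=2, Z[3]=0)=0; Z[14]=0
i=15: min(r-i=1, Z[4]=1)=1; Z[15]=1

[16, 1, 0, 0, 1, 0, 1, 0, 0, 2, 2, 5, 1, 0, 0, 1]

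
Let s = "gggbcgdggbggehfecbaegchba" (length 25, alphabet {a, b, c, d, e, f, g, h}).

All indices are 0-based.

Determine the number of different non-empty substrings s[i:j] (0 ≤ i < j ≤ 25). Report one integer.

302

rank | idx | suffix
   0 |  24 | a
   1 |  18 | aegchba
   2 |  23 | ba
   3 |  17 | baegchba
   4 |   3 | bcgdggbggehfecbaegchba
   5 |   9 | bggehfecbaegchba
   6 |  16 | cbaegchba
   7 |   4 | cgdggbggehfecbaegchba
   8 |  21 | chba
   9 |   6 | dggbggehfecbaegchba
  10 |  15 | ecbaegchba
  11 |  19 | egchba
  12 |  12 | ehfecbaegchba
  13 |  14 | fecbaegchba
  14 |   2 | gbcgdggbggehfecbaegchba
  15 |   8 | gbggehfecbaegchba
  16 |  20 | gchba
  17 |   5 | gdggbggehfecbaegchba
  18 |  11 | gehfecbaegchba
  19 |   1 | ggbcgdggbggehfecbaegchba
  20 |   7 | ggbggehfecbaegchba
  21 |  10 | ggehfecbaegchba
  22 |   0 | gggbcgdggbggehfecbaegchba
  23 |  22 | hba
  24 |  13 | hfecbaegchba

SA = [24, 18, 23, 17, 3, 9, 16, 4, 21, 6, 15, 19, 12, 14, 2, 8, 20, 5, 11, 1, 7, 10, 0, 22, 13]
[i] adj suffixes → lcp
  [1] 24/18 → 1 ('a')
  [2] 18/23 → 0 ('')
  [3] 23/17 → 2 ('ba')
  [4] 17/3 → 1 ('b')
  [5] 3/9 → 1 ('b')
  [6] 9/16 → 0 ('')
  [7] 16/4 → 1 ('c')
  [8] 4/21 → 1 ('c')
  [9] 21/6 → 0 ('')
  [10] 6/15 → 0 ('')
  [11] 15/19 → 1 ('e')
  [12] 19/12 → 1 ('e')
  [13] 12/14 → 0 ('')
  [14] 14/2 → 0 ('')
  [15] 2/8 → 2 ('gb')
  [16] 8/20 → 1 ('g')
  [17] 20/5 → 1 ('g')
  [18] 5/11 → 1 ('g')
  [19] 11/1 → 1 ('g')
  [20] 1/7 → 3 ('ggb')
  [21] 7/10 → 2 ('gg')
  [22] 10/0 → 2 ('gg')
  [23] 0/22 → 0 ('')
  [24] 22/13 → 1 ('h')

n(n+1)/2 = 25·26/2 = 325
Σ LCP = 0 + 1 + 0 + 2 + 1 + 1 + 0 + 1 + 1 + 0 + 0 + 1 + 1 + 0 + 0 + 2 + 1 + 1 + 1 + 1 + 3 + 2 + 2 + 0 + 1 = 23
distinct = 325 − 23 = 302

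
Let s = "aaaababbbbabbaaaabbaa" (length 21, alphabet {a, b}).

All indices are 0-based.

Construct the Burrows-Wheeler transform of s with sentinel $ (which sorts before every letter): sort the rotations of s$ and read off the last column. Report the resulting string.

rank  rotation                last
    0  $aaaababbbbabbaaaabbaa  a
    1  a$aaaababbbbabbaaaabba  a
    2  aa$aaaababbbbabbaaaabb  b
    3  aaaababbbbabbaaaabbaa$  $
    4  aaaabbaa$aaaababbbbabb  b
    5  aaababbbbabbaaaabbaa$a  a
    6  aaabbaa$aaaababbbbabba  a
    7  aababbbbabbaaaabbaa$aa  a
    8  aabbaa$aaaababbbbabbaa  a
    9  ababbbbabbaaaabbaa$aaa  a
   10  abbaa$aaaababbbbabbaaa  a
   11  abbaaaabbaa$aaaababbbb  b
   12  abbbbabbaaaabbaa$aaaab  b
   13  baa$aaaababbbbabbaaaab  b
   14  baaaabbaa$aaaababbbbab  b
   15  babbaaaabbaa$aaaababbb  b
   16  babbbbabbaaaabbaa$aaaa  a
   17  bbaa$aaaababbbbabbaaaa  a
   18  bbaaaabbaa$aaaababbbba  a
   19  bbabbaaaabbaa$aaaababb  b
   20  bbbabbaaaabbaa$aaaabab  b
   21  bbbbabbaaaabbaa$aaaaba  a

aab$baaaaaabbbbbaaabba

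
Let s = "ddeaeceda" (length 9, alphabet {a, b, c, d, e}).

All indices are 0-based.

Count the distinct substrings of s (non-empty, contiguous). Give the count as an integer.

40

rank→(start, suffix):
  0 → (8, 'a')
  1 → (3, 'aeceda')
  2 → (5, 'ceda')
  3 → (7, 'da')
  4 → (0, 'ddeaeceda')
  5 → (1, 'deaeceda')
  6 → (2, 'eaeceda')
  7 → (4, 'eceda')
  8 → (6, 'eda')

SA = [8, 3, 5, 7, 0, 1, 2, 4, 6]
[i] adj suffixes → lcp
  [1] 8/3 → 1 ('a')
  [2] 3/5 → 0 ('')
  [3] 5/7 → 0 ('')
  [4] 7/0 → 1 ('d')
  [5] 0/1 → 1 ('d')
  [6] 1/2 → 0 ('')
  [7] 2/4 → 1 ('e')
  [8] 4/6 → 1 ('e')

n(n+1)/2 = 9·10/2 = 45
Σ LCP = 0 + 1 + 0 + 0 + 1 + 1 + 0 + 1 + 1 = 5
distinct = 45 − 5 = 40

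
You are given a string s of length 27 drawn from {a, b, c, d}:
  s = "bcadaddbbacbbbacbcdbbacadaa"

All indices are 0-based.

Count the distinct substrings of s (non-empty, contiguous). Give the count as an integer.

326

rank | idx | suffix
   0 |  26 | a
   1 |  25 | aa
   2 |  21 | acadaa
   3 |   9 | acbbbacbcdbbacadaa
   4 |  14 | acbcdbbacadaa
   5 |  23 | adaa
   6 |   2 | adaddbbacbbbacbcdbbacadaa
   7 |   4 | addbbacbbbacbcdbbacadaa
   8 |  20 | bacadaa
   9 |   8 | bacbbbacbcdbbacadaa
  10 |  13 | bacbcdbbacadaa
  11 |  19 | bbacadaa
  12 |   7 | bbacbbbacbcdbbacadaa
  13 |  12 | bbacbcdbbacadaa
  14 |  11 | bbbacbcdbbacadaa
  15 |   0 | bcadaddbbacbbbacbcdbbacadaa
  16 |  16 | bcdbbacadaa
  17 |  22 | cadaa
  18 |   1 | cadaddbbacbbbacbcdbbacadaa
  19 |  10 | cbbbacbcdbbacadaa
  20 |  15 | cbcdbbacadaa
  21 |  17 | cdbbacadaa
  22 |  24 | daa
  23 |   3 | daddbbacbbbacbcdbbacadaa
  24 |  18 | dbbacadaa
  25 |   6 | dbbacbbbacbcdbbacadaa
  26 |   5 | ddbbacbbbacbcdbbacadaa

SA = [26, 25, 21, 9, 14, 23, 2, 4, 20, 8, 13, 19, 7, 12, 11, 0, 16, 22, 1, 10, 15, 17, 24, 3, 18, 6, 5]
[i] adj suffixes → lcp
  [1] 26/25 → 1 ('a')
  [2] 25/21 → 1 ('a')
  [3] 21/9 → 2 ('ac')
  [4] 9/14 → 3 ('acb')
  [5] 14/23 → 1 ('a')
  [6] 23/2 → 3 ('ada')
  [7] 2/4 → 2 ('ad')
  [8] 4/20 → 0 ('')
  [9] 20/8 → 3 ('bac')
  [10] 8/13 → 4 ('bacb')
  [11] 13/19 → 1 ('b')
  [12] 19/7 → 4 ('bbac')
  [13] 7/12 → 5 ('bbacb')
  [14] 12/11 → 2 ('bb')
  [15] 11/0 → 1 ('b')
  [16] 0/16 → 2 ('bc')
  [17] 16/22 → 0 ('')
  [18] 22/1 → 4 ('cada')
  [19] 1/10 → 1 ('c')
  [20] 10/15 → 2 ('cb')
  [21] 15/17 → 1 ('c')
  [22] 17/24 → 0 ('')
  [23] 24/3 → 2 ('da')
  [24] 3/18 → 1 ('d')
  [25] 18/6 → 5 ('dbbac')
  [26] 6/5 → 1 ('d')

n(n+1)/2 = 27·28/2 = 378
Σ LCP = 0 + 1 + 1 + 2 + 3 + 1 + 3 + 2 + 0 + 3 + 4 + 1 + 4 + 5 + 2 + 1 + 2 + 0 + 4 + 1 + 2 + 1 + 0 + 2 + 1 + 5 + 1 = 52
distinct = 378 − 52 = 326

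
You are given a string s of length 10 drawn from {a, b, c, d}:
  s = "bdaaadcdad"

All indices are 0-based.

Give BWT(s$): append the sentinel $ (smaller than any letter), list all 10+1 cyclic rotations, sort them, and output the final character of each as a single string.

ddada$dabca

rank  rotation     last
    0  $bdaaadcdad  d
    1  aaadcdad$bd  d
    2  aadcdad$bda  a
    3  ad$bdaaadcd  d
    4  adcdad$bdaa  a
    5  bdaaadcdad$  $
    6  cdad$bdaaad  d
    7  d$bdaaadcda  a
    8  daaadcdad$b  b
    9  dad$bdaaadc  c
   10  dcdad$bdaaa  a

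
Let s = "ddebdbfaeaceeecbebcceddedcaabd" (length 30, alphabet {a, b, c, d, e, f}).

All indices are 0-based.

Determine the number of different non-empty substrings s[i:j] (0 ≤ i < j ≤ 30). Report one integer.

433

rank→(start, suffix):
  0 → (26, 'aabd')
  1 → (27, 'abd')
  2 → (9, 'aceeecbebcceddedcaabd')
  3 → (7, 'aeaceeecbebcceddedcaabd')
  4 → (17, 'bcceddedcaabd')
  5 → (28, 'bd')
  6 → (3, 'bdbfaeaceeecbebcceddedcaabd')
  7 → (15, 'bebcceddedcaabd')
  8 → (5, 'bfaeaceeecbebcceddedcaabd')
  9 → (25, 'caabd')
  10 → (14, 'cbebcceddedcaabd')
  11 → (18, 'cceddedcaabd')
  12 → (19, 'ceddedcaabd')
  13 → (10, 'ceeecbebcceddedcaabd')
  14 → (29, 'd')
  15 → (4, 'dbfaeaceeecbebcceddedcaabd')
  16 → (24, 'dcaabd')
  17 → (0, 'ddebdbfaeaceeecbebcceddedcaabd')
  18 → (21, 'ddedcaabd')
  19 → (1, 'debdbfaeaceeecbebcceddedcaabd')
  20 → (22, 'dedcaabd')
  21 → (8, 'eaceeecbebcceddedcaabd')
  22 → (16, 'ebcceddedcaabd')
  23 → (2, 'ebdbfaeaceeecbebcceddedcaabd')
  24 → (13, 'ecbebcceddedcaabd')
  25 → (23, 'edcaabd')
  26 → (20, 'eddedcaabd')
  27 → (12, 'eecbebcceddedcaabd')
  28 → (11, 'eeecbebcceddedcaabd')
  29 → (6, 'faeaceeecbebcceddedcaabd')

SA = [26, 27, 9, 7, 17, 28, 3, 15, 5, 25, 14, 18, 19, 10, 29, 4, 24, 0, 21, 1, 22, 8, 16, 2, 13, 23, 20, 12, 11, 6]
rank  pair      lcp
   1  s[26:],s[27:]  1  'a'
   2  s[27:],s[9:]  1  'a'
   3  s[9:],s[7:]  1  'a'
   4  s[7:],s[17:]  0  ''
   5  s[17:],s[28:]  1  'b'
   6  s[28:],s[3:]  2  'bd'
   7  s[3:],s[15:]  1  'b'
   8  s[15:],s[5:]  1  'b'
   9  s[5:],s[25:]  0  ''
  10  s[25:],s[14:]  1  'c'
  11  s[14:],s[18:]  1  'c'
  12  s[18:],s[19:]  1  'c'
  13  s[19:],s[10:]  2  'ce'
  14  s[10:],s[29:]  0  ''
  15  s[29:],s[4:]  1  'd'
  16  s[4:],s[24:]  1  'd'
  17  s[24:],s[0:]  1  'd'
  18  s[0:],s[21:]  3  'dde'
  19  s[21:],s[1:]  1  'd'
  20  s[1:],s[22:]  2  'de'
  21  s[22:],s[8:]  0  ''
  22  s[8:],s[16:]  1  'e'
  23  s[16:],s[2:]  2  'eb'
  24  s[2:],s[13:]  1  'e'
  25  s[13:],s[23:]  1  'e'
  26  s[23:],s[20:]  2  'ed'
  27  s[20:],s[12:]  1  'e'
  28  s[12:],s[11:]  2  'ee'
  29  s[11:],s[6:]  0  ''

n(n+1)/2 = 30·31/2 = 465
Σ LCP = 0 + 1 + 1 + 1 + 0 + 1 + 2 + 1 + 1 + 0 + 1 + 1 + 1 + 2 + 0 + 1 + 1 + 1 + 3 + 1 + 2 + 0 + 1 + 2 + 1 + 1 + 2 + 1 + 2 + 0 = 32
distinct = 465 − 32 = 433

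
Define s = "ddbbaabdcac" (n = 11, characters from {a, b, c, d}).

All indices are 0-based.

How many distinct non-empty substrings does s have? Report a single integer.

59

rank→(start, suffix):
  0 → (4, 'aabdcac')
  1 → (5, 'abdcac')
  2 → (9, 'ac')
  3 → (3, 'baabdcac')
  4 → (2, 'bbaabdcac')
  5 → (6, 'bdcac')
  6 → (10, 'c')
  7 → (8, 'cac')
  8 → (1, 'dbbaabdcac')
  9 → (7, 'dcac')
  10 → (0, 'ddbbaabdcac')

SA = [4, 5, 9, 3, 2, 6, 10, 8, 1, 7, 0]
[i] adj suffixes → lcp
  [1] 4/5 → 1 ('a')
  [2] 5/9 → 1 ('a')
  [3] 9/3 → 0 ('')
  [4] 3/2 → 1 ('b')
  [5] 2/6 → 1 ('b')
  [6] 6/10 → 0 ('')
  [7] 10/8 → 1 ('c')
  [8] 8/1 → 0 ('')
  [9] 1/7 → 1 ('d')
  [10] 7/0 → 1 ('d')

n(n+1)/2 = 11·12/2 = 66
Σ LCP = 0 + 1 + 1 + 0 + 1 + 1 + 0 + 1 + 0 + 1 + 1 = 7
distinct = 66 − 7 = 59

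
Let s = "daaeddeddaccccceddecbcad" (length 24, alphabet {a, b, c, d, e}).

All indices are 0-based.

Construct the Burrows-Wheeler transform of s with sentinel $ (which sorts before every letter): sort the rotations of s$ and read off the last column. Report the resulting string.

rank  rotation                   last
    0  $daaeddeddaccccceddecbcad  d
    1  aaeddeddaccccceddecbcad$d  d
    2  accccceddecbcad$daaeddedd  d
    3  ad$daaeddeddaccccceddecbc  c
    4  aeddeddaccccceddecbcad$da  a
    5  bcad$daaeddeddaccccceddec  c
    6  cad$daaeddeddaccccceddecb  b
    7  cbcad$daaeddeddacccccedde  e
    8  ccccceddecbcad$daaeddedda  a
    9  cccceddecbcad$daaeddeddac  c
   10  ccceddecbcad$daaeddeddacc  c
   11  cceddecbcad$daaeddeddaccc  c
   12  ceddecbcad$daaeddeddacccc  c
   13  d$daaeddeddaccccceddecbca  a
   14  daaeddeddaccccceddecbcad$  $
   15  daccccceddecbcad$daaedded  d
   16  ddaccccceddecbcad$daaedde  e
   17  ddecbcad$daaeddeddaccccce  e
   18  ddeddaccccceddecbcad$daae  e
   19  decbcad$daaeddeddaccccced  d
   20  deddaccccceddecbcad$daaed  d
   21  ecbcad$daaeddeddacccccedd  d
   22  eddaccccceddecbcad$daaedd  d
   23  eddecbcad$daaeddeddaccccc  c
   24  eddeddaccccceddecbcad$daa  a

dddcacbeacccca$deeeddddca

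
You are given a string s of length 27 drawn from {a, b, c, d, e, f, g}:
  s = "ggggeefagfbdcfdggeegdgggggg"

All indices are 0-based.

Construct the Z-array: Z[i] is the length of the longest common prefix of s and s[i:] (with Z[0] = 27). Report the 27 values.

[27, 3, 2, 1, 0, 0, 0, 0, 1, 0, 0, 0, 0, 0, 0, 2, 1, 0, 0, 1, 0, 4, 4, 4, 3, 2, 1]

Z[0]=27
i=1: fresh scan; Z[1]=3 grow→box=[1,4)
i=2: min(r-i=2, Z[1]=3)=2; Z[2]=2
i=3: min(r-i=1, Z[2]=2)=1; Z[3]=1
i=4: fresh scan; Z[4]=0
i=5: fresh scan; Z[5]=0
i=6: fresh scan; Z[6]=0
i=7: fresh scan; Z[7]=0
i=8: fresh scan; Z[8]=1 grow→box=[8,9)
i=9: fresh scan; Z[9]=0
i=10: fresh scan; Z[10]=0
i=11: fresh scan; Z[11]=0
i=12: fresh scan; Z[12]=0
i=13: fresh scan; Z[13]=0
i=14: fresh scan; Z[14]=0
i=15: fresh scan; Z[15]=2 grow→box=[15,17)
i=16: min(r-i=1, Z[1]=3)=1; Z[16]=1
i=17: fresh scan; Z[17]=0
i=18: fresh scan; Z[18]=0
i=19: fresh scan; Z[19]=1 grow→box=[19,20)
i=20: fresh scan; Z[20]=0
i=21: fresh scan; Z[21]=4 grow→box=[21,25)
i=22: min(r-i=3, Z[1]=3)=3; Z[22]=4 grow→box=[22,26)
i=23: min(r-i=3, Z[1]=3)=3; Z[23]=4 grow→box=[23,27)
i=24: min(r-i=3, Z[1]=3)=3; Z[24]=3
i=25: min(r-i=2, Z[2]=2)=2; Z[25]=2
i=26: min(r-i=1, Z[3]=1)=1; Z[26]=1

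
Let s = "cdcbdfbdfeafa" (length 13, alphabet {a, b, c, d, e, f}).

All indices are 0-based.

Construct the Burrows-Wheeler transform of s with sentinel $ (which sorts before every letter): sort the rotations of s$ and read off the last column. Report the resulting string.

rank  rotation        last
    0  $cdcbdfbdfeafa  a
    1  a$cdcbdfbdfeaf  f
    2  afa$cdcbdfbdfe  e
    3  bdfbdfeafa$cdc  c
    4  bdfeafa$cdcbdf  f
    5  cbdfbdfeafa$cd  d
    6  cdcbdfbdfeafa$  $
    7  dcbdfbdfeafa$c  c
    8  dfbdfeafa$cdcb  b
    9  dfeafa$cdcbdfb  b
   10  eafa$cdcbdfbdf  f
   11  fa$cdcbdfbdfea  a
   12  fbdfeafa$cdcbd  d
   13  feafa$cdcbdfbd  d

afecfd$cbbfadd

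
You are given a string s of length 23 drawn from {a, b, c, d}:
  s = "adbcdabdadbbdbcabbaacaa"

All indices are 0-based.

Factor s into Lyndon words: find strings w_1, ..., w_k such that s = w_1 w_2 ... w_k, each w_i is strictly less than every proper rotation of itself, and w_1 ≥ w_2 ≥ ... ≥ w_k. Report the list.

emit factor 1: 'adbcd' (i=0, period=5)
emit factor 2: 'abdadbbdbc' (i=5, period=10)
emit factor 3: 'abb' (i=15, period=3)
emit factor 4: 'aac' (i=18, period=3)
emit factor 5: 'a' (i=21, period=1)
emit factor 6: 'a' (i=22, period=1)

["adbcd", "abdadbbdbc", "abb", "aac", "a", "a"]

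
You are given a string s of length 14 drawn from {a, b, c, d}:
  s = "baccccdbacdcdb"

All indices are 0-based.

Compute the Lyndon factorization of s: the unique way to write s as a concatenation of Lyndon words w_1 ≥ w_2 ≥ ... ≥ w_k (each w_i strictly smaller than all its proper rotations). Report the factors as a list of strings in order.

emit factor 1: 'b' (i=0, period=1)
emit factor 2: 'accccdbacdcdb' (i=1, period=13)

["b", "accccdbacdcdb"]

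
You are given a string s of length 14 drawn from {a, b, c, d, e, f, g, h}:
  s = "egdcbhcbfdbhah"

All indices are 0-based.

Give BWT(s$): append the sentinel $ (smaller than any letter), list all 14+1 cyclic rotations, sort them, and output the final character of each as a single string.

rank  rotation         last
    0  $egdcbhcbfdbhah  h
    1  ah$egdcbhcbfdbh  h
    2  bfdbhah$egdcbhc  c
    3  bhah$egdcbhcbfd  d
    4  bhcbfdbhah$egdc  c
    5  cbfdbhah$egdcbh  h
    6  cbhcbfdbhah$egd  d
    7  dbhah$egdcbhcbf  f
    8  dcbhcbfdbhah$eg  g
    9  egdcbhcbfdbhah$  $
   10  fdbhah$egdcbhcb  b
   11  gdcbhcbfdbhah$e  e
   12  h$egdcbhcbfdbha  a
   13  hah$egdcbhcbfdb  b
   14  hcbfdbhah$egdcb  b

hhcdchdfg$beabb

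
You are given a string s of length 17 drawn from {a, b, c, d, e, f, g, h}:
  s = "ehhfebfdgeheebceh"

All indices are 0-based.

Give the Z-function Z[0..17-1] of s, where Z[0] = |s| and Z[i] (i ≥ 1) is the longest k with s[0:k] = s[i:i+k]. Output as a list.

[17, 0, 0, 0, 1, 0, 0, 0, 0, 2, 0, 1, 1, 0, 0, 2, 0]

Z[0]=17
i=1: fresh scan; Z[1]=0
i=2: fresh scan; Z[2]=0
i=3: fresh scan; Z[3]=0
i=4: fresh scan; Z[4]=1 extend→box=[4,5)
i=5: fresh scan; Z[5]=0
i=6: fresh scan; Z[6]=0
i=7: fresh scan; Z[7]=0
i=8: fresh scan; Z[8]=0
i=9: fresh scan; Z[9]=2 extend→box=[9,11)
i=10: min(r-i=1, Z[1]=0)=0; Z[10]=0
i=11: fresh scan; Z[11]=1 extend→box=[11,12)
i=12: fresh scan; Z[12]=1 extend→box=[12,13)
i=13: fresh scan; Z[13]=0
i=14: fresh scan; Z[14]=0
i=15: fresh scan; Z[15]=2 extend→box=[15,17)
i=16: min(r-i=1, Z[1]=0)=0; Z[16]=0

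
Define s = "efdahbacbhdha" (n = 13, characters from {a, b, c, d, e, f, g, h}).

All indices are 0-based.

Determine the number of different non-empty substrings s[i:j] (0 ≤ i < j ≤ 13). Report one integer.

sorted suffixes:
  #0 SA[0]=12  'a'
  #1 SA[1]=6  'acbhdha'
  #2 SA[2]=3  'ahbacbhdha'
  #3 SA[3]=5  'bacbhdha'
  #4 SA[4]=8  'bhdha'
  #5 SA[5]=7  'cbhdha'
  #6 SA[6]=2  'dahbacbhdha'
  #7 SA[7]=10  'dha'
  #8 SA[8]=0  'efdahbacbhdha'
  #9 SA[9]=1  'fdahbacbhdha'
  #10 SA[10]=11  'ha'
  #11 SA[11]=4  'hbacbhdha'
  #12 SA[12]=9  'hdha'

SA = [12, 6, 3, 5, 8, 7, 2, 10, 0, 1, 11, 4, 9]
i: (SA[i-1],SA[i]) lcp shared
  1: (12,6) 1 'a'
  2: (6,3) 1 'a'
  3: (3,5) 0 ''
  4: (5,8) 1 'b'
  5: (8,7) 0 ''
  6: (7,2) 0 ''
  7: (2,10) 1 'd'
  8: (10,0) 0 ''
  9: (0,1) 0 ''
  10: (1,11) 0 ''
  11: (11,4) 1 'h'
  12: (4,9) 1 'h'

n(n+1)/2 = 13·14/2 = 91
Σ LCP = 0 + 1 + 1 + 0 + 1 + 0 + 0 + 1 + 0 + 0 + 0 + 1 + 1 = 6
distinct = 91 − 6 = 85

85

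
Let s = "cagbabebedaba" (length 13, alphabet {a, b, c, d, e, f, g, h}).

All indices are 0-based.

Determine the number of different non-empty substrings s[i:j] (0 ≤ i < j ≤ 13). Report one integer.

81

sorted suffixes:
  #0 SA[0]=12  'a'
  #1 SA[1]=10  'aba'
  #2 SA[2]=4  'abebedaba'
  #3 SA[3]=1  'agbabebedaba'
  #4 SA[4]=11  'ba'
  #5 SA[5]=3  'babebedaba'
  #6 SA[6]=5  'bebedaba'
  #7 SA[7]=7  'bedaba'
  #8 SA[8]=0  'cagbabebedaba'
  #9 SA[9]=9  'daba'
  #10 SA[10]=6  'ebedaba'
  #11 SA[11]=8  'edaba'
  #12 SA[12]=2  'gbabebedaba'

SA = [12, 10, 4, 1, 11, 3, 5, 7, 0, 9, 6, 8, 2]
rank  pair      lcp
   1  s[12:],s[10:]  1  'a'
   2  s[10:],s[4:]  2  'ab'
   3  s[4:],s[1:]  1  'a'
   4  s[1:],s[11:]  0  ''
   5  s[11:],s[3:]  2  'ba'
   6  s[3:],s[5:]  1  'b'
   7  s[5:],s[7:]  2  'be'
   8  s[7:],s[0:]  0  ''
   9  s[0:],s[9:]  0  ''
  10  s[9:],s[6:]  0  ''
  11  s[6:],s[8:]  1  'e'
  12  s[8:],s[2:]  0  ''

n(n+1)/2 = 13·14/2 = 91
Σ LCP = 0 + 1 + 2 + 1 + 0 + 2 + 1 + 2 + 0 + 0 + 0 + 1 + 0 = 10
distinct = 91 − 10 = 81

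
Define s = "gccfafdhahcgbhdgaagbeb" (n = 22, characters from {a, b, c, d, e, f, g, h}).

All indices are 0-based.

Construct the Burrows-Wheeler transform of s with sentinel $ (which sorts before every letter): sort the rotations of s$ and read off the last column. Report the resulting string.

rank  rotation                 last
    0  $gccfafdhahcgbhdgaagbeb  b
    1  aagbeb$gccfafdhahcgbhdg  g
    2  afdhahcgbhdgaagbeb$gccf  f
    3  agbeb$gccfafdhahcgbhdga  a
    4  ahcgbhdgaagbeb$gccfafdh  h
    5  b$gccfafdhahcgbhdgaagbe  e
    6  beb$gccfafdhahcgbhdgaag  g
    7  bhdgaagbeb$gccfafdhahcg  g
    8  ccfafdhahcgbhdgaagbeb$g  g
    9  cfafdhahcgbhdgaagbeb$gc  c
   10  cgbhdgaagbeb$gccfafdhah  h
   11  dgaagbeb$gccfafdhahcgbh  h
   12  dhahcgbhdgaagbeb$gccfaf  f
   13  eb$gccfafdhahcgbhdgaagb  b
   14  fafdhahcgbhdgaagbeb$gcc  c
   15  fdhahcgbhdgaagbeb$gccfa  a
   16  gaagbeb$gccfafdhahcgbhd  d
   17  gbeb$gccfafdhahcgbhdgaa  a
   18  gbhdgaagbeb$gccfafdhahc  c
   19  gccfafdhahcgbhdgaagbeb$  $
   20  hahcgbhdgaagbeb$gccfafd  d
   21  hcgbhdgaagbeb$gccfafdha  a
   22  hdgaagbeb$gccfafdhahcgb  b

bgfahegggchhfbcadac$dab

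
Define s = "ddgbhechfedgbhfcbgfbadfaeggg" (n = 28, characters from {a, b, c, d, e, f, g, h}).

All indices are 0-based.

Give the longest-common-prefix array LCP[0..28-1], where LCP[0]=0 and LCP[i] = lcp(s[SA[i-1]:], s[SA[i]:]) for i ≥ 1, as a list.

[0, 1, 0, 1, 1, 2, 0, 1, 0, 1, 1, 4, 0, 1, 1, 0, 1, 1, 1, 0, 1, 3, 1, 1, 2, 0, 1, 2]

sorted suffixes:
  #0 SA[0]=20  'adfaeggg'
  #1 SA[1]=23  'aeggg'
  #2 SA[2]=19  'badfaeggg'
  #3 SA[3]=16  'bgfbadfaeggg'
  #4 SA[4]=3  'bhechfedgbhfcbgfbadfaeggg'
  #5 SA[5]=12  'bhfcbgfbadfaeggg'
  #6 SA[6]=15  'cbgfbadfaeggg'
  #7 SA[7]=6  'chfedgbhfcbgfbadfaeggg'
  #8 SA[8]=0  'ddgbhechfedgbhfcbgfbadfaeggg'
  #9 SA[9]=21  'dfaeggg'
  #10 SA[10]=1  'dgbhechfedgbhfcbgfbadfaeggg'
  #11 SA[11]=10  'dgbhfcbgfbadfaeggg'
  #12 SA[12]=5  'echfedgbhfcbgfbadfaeggg'
  #13 SA[13]=9  'edgbhfcbgfbadfaeggg'
  #14 SA[14]=24  'eggg'
  #15 SA[15]=22  'faeggg'
  #16 SA[16]=18  'fbadfaeggg'
  #17 SA[17]=14  'fcbgfbadfaeggg'
  #18 SA[18]=8  'fedgbhfcbgfbadfaeggg'
  #19 SA[19]=27  'g'
  #20 SA[20]=2  'gbhechfedgbhfcbgfbadfaeggg'
  #21 SA[21]=11  'gbhfcbgfbadfaeggg'
  #22 SA[22]=17  'gfbadfaeggg'
  #23 SA[23]=26  'gg'
  #24 SA[24]=25  'ggg'
  #25 SA[25]=4  'hechfedgbhfcbgfbadfaeggg'
  #26 SA[26]=13  'hfcbgfbadfaeggg'
  #27 SA[27]=7  'hfedgbhfcbgfbadfaeggg'

SA = [20, 23, 19, 16, 3, 12, 15, 6, 0, 21, 1, 10, 5, 9, 24, 22, 18, 14, 8, 27, 2, 11, 17, 26, 25, 4, 13, 7]
i: (SA[i-1],SA[i]) lcp shared
  1: (20,23) 1 'a'
  2: (23,19) 0 ''
  3: (19,16) 1 'b'
  4: (16,3) 1 'b'
  5: (3,12) 2 'bh'
  6: (12,15) 0 ''
  7: (15,6) 1 'c'
  8: (6,0) 0 ''
  9: (0,21) 1 'd'
  10: (21,1) 1 'd'
  11: (1,10) 4 'dgbh'
  12: (10,5) 0 ''
  13: (5,9) 1 'e'
  14: (9,24) 1 'e'
  15: (24,22) 0 ''
  16: (22,18) 1 'f'
  17: (18,14) 1 'f'
  18: (14,8) 1 'f'
  19: (8,27) 0 ''
  20: (27,2) 1 'g'
  21: (2,11) 3 'gbh'
  22: (11,17) 1 'g'
  23: (17,26) 1 'g'
  24: (26,25) 2 'gg'
  25: (25,4) 0 ''
  26: (4,13) 1 'h'
  27: (13,7) 2 'hf'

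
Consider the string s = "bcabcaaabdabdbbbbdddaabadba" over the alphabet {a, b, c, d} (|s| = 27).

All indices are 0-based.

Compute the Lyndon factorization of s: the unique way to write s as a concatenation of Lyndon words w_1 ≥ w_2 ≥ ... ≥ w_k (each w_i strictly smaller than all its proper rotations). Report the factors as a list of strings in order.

["bc", "abc", "aaabdabdbbbbdddaabadb", "a"]

emit factor 1: 'bc' (i=0, period=2)
emit factor 2: 'abc' (i=2, period=3)
emit factor 3: 'aaabdabdbbbbdddaabadb' (i=5, period=21)
emit factor 4: 'a' (i=26, period=1)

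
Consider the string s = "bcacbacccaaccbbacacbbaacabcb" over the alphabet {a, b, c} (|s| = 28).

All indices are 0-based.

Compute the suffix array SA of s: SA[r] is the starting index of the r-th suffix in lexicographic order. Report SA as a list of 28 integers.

[21, 9, 24, 22, 15, 2, 17, 10, 5, 27, 20, 14, 4, 19, 13, 0, 25, 8, 23, 1, 16, 26, 3, 18, 12, 7, 11, 6]

rank→(start, suffix):
  0 → (21, 'aacabcb')
  1 → (9, 'aaccbbacacbbaacabcb')
  2 → (24, 'abcb')
  3 → (22, 'acabcb')
  4 → (15, 'acacbbaacabcb')
  5 → (2, 'acbacccaaccbbacacbbaacabcb')
  6 → (17, 'acbbaacabcb')
  7 → (10, 'accbbacacbbaacabcb')
  8 → (5, 'acccaaccbbacacbbaacabcb')
  9 → (27, 'b')
  10 → (20, 'baacabcb')
  11 → (14, 'bacacbbaacabcb')
  12 → (4, 'bacccaaccbbacacbbaacabcb')
  13 → (19, 'bbaacabcb')
  14 → (13, 'bbacacbbaacabcb')
  15 → (0, 'bcacbacccaaccbbacacbbaacabcb')
  16 → (25, 'bcb')
  17 → (8, 'caaccbbacacbbaacabcb')
  18 → (23, 'cabcb')
  19 → (1, 'cacbacccaaccbbacacbbaacabcb')
  20 → (16, 'cacbbaacabcb')
  21 → (26, 'cb')
  22 → (3, 'cbacccaaccbbacacbbaacabcb')
  23 → (18, 'cbbaacabcb')
  24 → (12, 'cbbacacbbaacabcb')
  25 → (7, 'ccaaccbbacacbbaacabcb')
  26 → (11, 'ccbbacacbbaacabcb')
  27 → (6, 'cccaaccbbacacbbaacabcb')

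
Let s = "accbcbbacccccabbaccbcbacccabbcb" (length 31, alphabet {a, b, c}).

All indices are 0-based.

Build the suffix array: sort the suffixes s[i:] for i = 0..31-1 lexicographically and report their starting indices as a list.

rank | idx | suffix
   0 |  13 | abbaccbcbacccabbcb
   1 |  26 | abbcb
   2 |  16 | accbcbacccabbcb
   3 |   0 | accbcbbacccccabbaccbcbacccabbcb
   4 |  22 | acccabbcb
   5 |   7 | acccccabbaccbcbacccabbcb
   6 |  30 | b
   7 |  15 | baccbcbacccabbcb
   8 |  21 | bacccabbcb
   9 |   6 | bacccccabbaccbcbacccabbcb
  10 |  14 | bbaccbcbacccabbcb
  11 |   5 | bbacccccabbaccbcbacccabbcb
  12 |  27 | bbcb
  13 |  28 | bcb
  14 |  19 | bcbacccabbcb
  15 |   3 | bcbbacccccabbaccbcbacccabbcb
  16 |  12 | cabbaccbcbacccabbcb
  17 |  25 | cabbcb
  18 |  29 | cb
  19 |  20 | cbacccabbcb
  20 |   4 | cbbacccccabbaccbcbacccabbcb
  21 |  18 | cbcbacccabbcb
  22 |   2 | cbcbbacccccabbaccbcbacccabbcb
  23 |  11 | ccabbaccbcbacccabbcb
  24 |  24 | ccabbcb
  25 |  17 | ccbcbacccabbcb
  26 |   1 | ccbcbbacccccabbaccbcbacccabbcb
  27 |  10 | cccabbaccbcbacccabbcb
  28 |  23 | cccabbcb
  29 |   9 | ccccabbaccbcbacccabbcb
  30 |   8 | cccccabbaccbcbacccabbcb

[13, 26, 16, 0, 22, 7, 30, 15, 21, 6, 14, 5, 27, 28, 19, 3, 12, 25, 29, 20, 4, 18, 2, 11, 24, 17, 1, 10, 23, 9, 8]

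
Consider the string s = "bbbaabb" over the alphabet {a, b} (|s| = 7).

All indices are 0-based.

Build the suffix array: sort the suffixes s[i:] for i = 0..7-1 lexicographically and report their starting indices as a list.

rank→(start, suffix):
  0 → (3, 'aabb')
  1 → (4, 'abb')
  2 → (6, 'b')
  3 → (2, 'baabb')
  4 → (5, 'bb')
  5 → (1, 'bbaabb')
  6 → (0, 'bbbaabb')

[3, 4, 6, 2, 5, 1, 0]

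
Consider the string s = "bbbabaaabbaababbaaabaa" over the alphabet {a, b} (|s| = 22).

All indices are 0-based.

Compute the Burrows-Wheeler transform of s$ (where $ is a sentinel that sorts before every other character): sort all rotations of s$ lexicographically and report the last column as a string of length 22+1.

aabbbabaababaababbaaab$

rank  rotation                 last
    0  $bbbabaaabbaababbaaabaa  a
    1  a$bbbabaaabbaababbaaaba  a
    2  aa$bbbabaaabbaababbaaab  b
    3  aaabaa$bbbabaaabbaababb  b
    4  aaabbaababbaaabaa$bbbab  b
    5  aabaa$bbbabaaabbaababba  a
    6  aababbaaabaa$bbbabaaabb  b
    7  aabbaababbaaabaa$bbbaba  a
    8  abaa$bbbabaaabbaababbaa  a
    9  abaaabbaababbaaabaa$bbb  b
   10  ababbaaabaa$bbbabaaabba  a
   11  abbaaabaa$bbbabaaabbaab  b
   12  abbaababbaaabaa$bbbabaa  a
   13  baa$bbbabaaabbaababbaaa  a
   14  baaabaa$bbbabaaabbaabab  b
   15  baaabbaababbaaabaa$bbba  a
   16  baababbaaabaa$bbbabaaab  b
   17  babaaabbaababbaaabaa$bb  b
   18  babbaaabaa$bbbabaaabbaa  a
   19  bbaaabaa$bbbabaaabbaaba  a
   20  bbaababbaaabaa$bbbabaaa  a
   21  bbabaaabbaababbaaabaa$b  b
   22  bbbabaaabbaababbaaabaa$  $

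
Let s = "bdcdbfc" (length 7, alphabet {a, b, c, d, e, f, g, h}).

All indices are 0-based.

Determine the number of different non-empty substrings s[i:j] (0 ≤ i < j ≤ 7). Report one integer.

rank→(start, suffix):
  0 → (0, 'bdcdbfc')
  1 → (4, 'bfc')
  2 → (6, 'c')
  3 → (2, 'cdbfc')
  4 → (3, 'dbfc')
  5 → (1, 'dcdbfc')
  6 → (5, 'fc')

SA = [0, 4, 6, 2, 3, 1, 5]
i: (SA[i-1],SA[i]) lcp shared
  1: (0,4) 1 'b'
  2: (4,6) 0 ''
  3: (6,2) 1 'c'
  4: (2,3) 0 ''
  5: (3,1) 1 'd'
  6: (1,5) 0 ''

n(n+1)/2 = 7·8/2 = 28
Σ LCP = 0 + 1 + 0 + 1 + 0 + 1 + 0 = 3
distinct = 28 − 3 = 25

25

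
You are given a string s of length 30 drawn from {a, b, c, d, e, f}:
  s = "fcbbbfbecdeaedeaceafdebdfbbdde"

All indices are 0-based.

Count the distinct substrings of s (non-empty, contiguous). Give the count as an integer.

rank | idx | suffix
   0 |  15 | aceafdebdfbbdde
   1 |  11 | aedeaceafdebdfbbdde
   2 |  18 | afdebdfbbdde
   3 |   2 | bbbfbecdeaedeaceafdebdfbbdde
   4 |  25 | bbdde
   5 |   3 | bbfbecdeaedeaceafdebdfbbdde
   6 |  26 | bdde
   7 |  22 | bdfbbdde
   8 |   6 | becdeaedeaceafdebdfbbdde
   9 |   4 | bfbecdeaedeaceafdebdfbbdde
  10 |   1 | cbbbfbecdeaedeaceafdebdfbbdde
  11 |   8 | cdeaedeaceafdebdfbbdde
  12 |  16 | ceafdebdfbbdde
  13 |  27 | dde
  14 |  28 | de
  15 |  13 | deaceafdebdfbbdde
  16 |   9 | deaedeaceafdebdfbbdde
  17 |  20 | debdfbbdde
  18 |  23 | dfbbdde
  19 |  29 | e
  20 |  14 | eaceafdebdfbbdde
  21 |  10 | eaedeaceafdebdfbbdde
  22 |  17 | eafdebdfbbdde
  23 |  21 | ebdfbbdde
  24 |   7 | ecdeaedeaceafdebdfbbdde
  25 |  12 | edeaceafdebdfbbdde
  26 |  24 | fbbdde
  27 |   5 | fbecdeaedeaceafdebdfbbdde
  28 |   0 | fcbbbfbecdeaedeaceafdebdfbbdde
  29 |  19 | fdebdfbbdde

SA = [15, 11, 18, 2, 25, 3, 26, 22, 6, 4, 1, 8, 16, 27, 28, 13, 9, 20, 23, 29, 14, 10, 17, 21, 7, 12, 24, 5, 0, 19]
[i] adj suffixes → lcp
  [1] 15/11 → 1 ('a')
  [2] 11/18 → 1 ('a')
  [3] 18/2 → 0 ('')
  [4] 2/25 → 2 ('bb')
  [5] 25/3 → 2 ('bb')
  [6] 3/26 → 1 ('b')
  [7] 26/22 → 2 ('bd')
  [8] 22/6 → 1 ('b')
  [9] 6/4 → 1 ('b')
  [10] 4/1 → 0 ('')
  [11] 1/8 → 1 ('c')
  [12] 8/16 → 1 ('c')
  [13] 16/27 → 0 ('')
  [14] 27/28 → 1 ('d')
  [15] 28/13 → 2 ('de')
  [16] 13/9 → 3 ('dea')
  [17] 9/20 → 2 ('de')
  [18] 20/23 → 1 ('d')
  [19] 23/29 → 0 ('')
  [20] 29/14 → 1 ('e')
  [21] 14/10 → 2 ('ea')
  [22] 10/17 → 2 ('ea')
  [23] 17/21 → 1 ('e')
  [24] 21/7 → 1 ('e')
  [25] 7/12 → 1 ('e')
  [26] 12/24 → 0 ('')
  [27] 24/5 → 2 ('fb')
  [28] 5/0 → 1 ('f')
  [29] 0/19 → 1 ('f')

n(n+1)/2 = 30·31/2 = 465
Σ LCP = 0 + 1 + 1 + 0 + 2 + 2 + 1 + 2 + 1 + 1 + 0 + 1 + 1 + 0 + 1 + 2 + 3 + 2 + 1 + 0 + 1 + 2 + 2 + 1 + 1 + 1 + 0 + 2 + 1 + 1 = 34
distinct = 465 − 34 = 431

431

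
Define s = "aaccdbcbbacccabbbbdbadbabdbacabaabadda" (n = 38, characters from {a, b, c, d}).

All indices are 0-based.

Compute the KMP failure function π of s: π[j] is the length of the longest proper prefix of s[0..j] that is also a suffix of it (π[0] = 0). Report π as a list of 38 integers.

π[0] = 0
j=1 s[j]='a': π[1]=1 (border 'a')
j=2 s[j]='c': k: 1→0; π[2]=0 (border '')
j=3 s[j]='c': π[3]=0 (border '')
j=4 s[j]='d': π[4]=0 (border '')
j=5 s[j]='b': π[5]=0 (border '')
j=6 s[j]='c': π[6]=0 (border '')
j=7 s[j]='b': π[7]=0 (border '')
j=8 s[j]='b': π[8]=0 (border '')
j=9 s[j]='a': π[9]=1 (border 'a')
j=10 s[j]='c': k: 1→0; π[10]=0 (border '')
j=11 s[j]='c': π[11]=0 (border '')
j=12 s[j]='c': π[12]=0 (border '')
j=13 s[j]='a': π[13]=1 (border 'a')
j=14 s[j]='b': k: 1→0; π[14]=0 (border '')
j=15 s[j]='b': π[15]=0 (border '')
j=16 s[j]='b': π[16]=0 (border '')
j=17 s[j]='b': π[17]=0 (border '')
j=18 s[j]='d': π[18]=0 (border '')
j=19 s[j]='b': π[19]=0 (border '')
j=20 s[j]='a': π[20]=1 (border 'a')
j=21 s[j]='d': k: 1→0; π[21]=0 (border '')
j=22 s[j]='b': π[22]=0 (border '')
j=23 s[j]='a': π[23]=1 (border 'a')
j=24 s[j]='b': k: 1→0; π[24]=0 (border '')
j=25 s[j]='d': π[25]=0 (border '')
j=26 s[j]='b': π[26]=0 (border '')
j=27 s[j]='a': π[27]=1 (border 'a')
j=28 s[j]='c': k: 1→0; π[28]=0 (border '')
j=29 s[j]='a': π[29]=1 (border 'a')
j=30 s[j]='b': k: 1→0; π[30]=0 (border '')
j=31 s[j]='a': π[31]=1 (border 'a')
j=32 s[j]='a': π[32]=2 (border 'aa')
j=33 s[j]='b': k: 2→1→0; π[33]=0 (border '')
j=34 s[j]='a': π[34]=1 (border 'a')
j=35 s[j]='d': k: 1→0; π[35]=0 (border '')
j=36 s[j]='d': π[36]=0 (border '')
j=37 s[j]='a': π[37]=1 (border 'a')

[0, 1, 0, 0, 0, 0, 0, 0, 0, 1, 0, 0, 0, 1, 0, 0, 0, 0, 0, 0, 1, 0, 0, 1, 0, 0, 0, 1, 0, 1, 0, 1, 2, 0, 1, 0, 0, 1]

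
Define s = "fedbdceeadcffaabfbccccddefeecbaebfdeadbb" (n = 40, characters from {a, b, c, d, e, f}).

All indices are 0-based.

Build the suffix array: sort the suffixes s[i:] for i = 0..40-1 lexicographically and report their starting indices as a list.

rank→(start, suffix):
  0 → (13, 'aabfbccccddefeecbaebfdeadbb')
  1 → (14, 'abfbccccddefeecbaebfdeadbb')
  2 → (36, 'adbb')
  3 → (8, 'adcffaabfbccccddefeecbaebfdeadbb')
  4 → (30, 'aebfdeadbb')
  5 → (39, 'b')
  6 → (29, 'baebfdeadbb')
  7 → (38, 'bb')
  8 → (17, 'bccccddefeecbaebfdeadbb')
  9 → (3, 'bdceeadcffaabfbccccddefeecbaebfdeadbb')
  10 → (15, 'bfbccccddefeecbaebfdeadbb')
  11 → (32, 'bfdeadbb')
  12 → (28, 'cbaebfdeadbb')
  13 → (18, 'ccccddefeecbaebfdeadbb')
  14 → (19, 'cccddefeecbaebfdeadbb')
  15 → (20, 'ccddefeecbaebfdeadbb')
  16 → (21, 'cddefeecbaebfdeadbb')
  17 → (5, 'ceeadcffaabfbccccddefeecbaebfdeadbb')
  18 → (10, 'cffaabfbccccddefeecbaebfdeadbb')
  19 → (37, 'dbb')
  20 → (2, 'dbdceeadcffaabfbccccddefeecbaebfdeadbb')
  21 → (4, 'dceeadcffaabfbccccddefeecbaebfdeadbb')
  22 → (9, 'dcffaabfbccccddefeecbaebfdeadbb')
  23 → (22, 'ddefeecbaebfdeadbb')
  24 → (34, 'deadbb')
  25 → (23, 'defeecbaebfdeadbb')
  26 → (35, 'eadbb')
  27 → (7, 'eadcffaabfbccccddefeecbaebfdeadbb')
  28 → (31, 'ebfdeadbb')
  29 → (27, 'ecbaebfdeadbb')
  30 → (1, 'edbdceeadcffaabfbccccddefeecbaebfdeadbb')
  31 → (6, 'eeadcffaabfbccccddefeecbaebfdeadbb')
  32 → (26, 'eecbaebfdeadbb')
  33 → (24, 'efeecbaebfdeadbb')
  34 → (12, 'faabfbccccddefeecbaebfdeadbb')
  35 → (16, 'fbccccddefeecbaebfdeadbb')
  36 → (33, 'fdeadbb')
  37 → (0, 'fedbdceeadcffaabfbccccddefeecbaebfdeadbb')
  38 → (25, 'feecbaebfdeadbb')
  39 → (11, 'ffaabfbccccddefeecbaebfdeadbb')

[13, 14, 36, 8, 30, 39, 29, 38, 17, 3, 15, 32, 28, 18, 19, 20, 21, 5, 10, 37, 2, 4, 9, 22, 34, 23, 35, 7, 31, 27, 1, 6, 26, 24, 12, 16, 33, 0, 25, 11]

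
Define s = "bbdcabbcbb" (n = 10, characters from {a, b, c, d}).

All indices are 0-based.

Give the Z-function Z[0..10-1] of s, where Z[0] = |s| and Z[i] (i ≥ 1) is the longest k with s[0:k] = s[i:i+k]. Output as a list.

Z[0]=10
i=1: fresh scan; Z[1]=1 extend→box=[1,2)
i=2: fresh scan; Z[2]=0
i=3: fresh scan; Z[3]=0
i=4: fresh scan; Z[4]=0
i=5: fresh scan; Z[5]=2 extend→box=[5,7)
i=6: min(r-i=1, Z[1]=1)=1; Z[6]=1
i=7: fresh scan; Z[7]=0
i=8: fresh scan; Z[8]=2 extend→box=[8,10)
i=9: min(r-i=1, Z[1]=1)=1; Z[9]=1

[10, 1, 0, 0, 0, 2, 1, 0, 2, 1]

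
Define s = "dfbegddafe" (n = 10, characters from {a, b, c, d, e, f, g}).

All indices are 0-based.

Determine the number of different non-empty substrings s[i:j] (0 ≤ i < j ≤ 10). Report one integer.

sorted suffixes:
  #0 SA[0]=7  'afe'
  #1 SA[1]=2  'begddafe'
  #2 SA[2]=6  'dafe'
  #3 SA[3]=5  'ddafe'
  #4 SA[4]=0  'dfbegddafe'
  #5 SA[5]=9  'e'
  #6 SA[6]=3  'egddafe'
  #7 SA[7]=1  'fbegddafe'
  #8 SA[8]=8  'fe'
  #9 SA[9]=4  'gddafe'

SA = [7, 2, 6, 5, 0, 9, 3, 1, 8, 4]
rank  pair      lcp
   1  s[7:],s[2:]  0  ''
   2  s[2:],s[6:]  0  ''
   3  s[6:],s[5:]  1  'd'
   4  s[5:],s[0:]  1  'd'
   5  s[0:],s[9:]  0  ''
   6  s[9:],s[3:]  1  'e'
   7  s[3:],s[1:]  0  ''
   8  s[1:],s[8:]  1  'f'
   9  s[8:],s[4:]  0  ''

n(n+1)/2 = 10·11/2 = 55
Σ LCP = 0 + 0 + 0 + 1 + 1 + 0 + 1 + 0 + 1 + 0 = 4
distinct = 55 − 4 = 51

51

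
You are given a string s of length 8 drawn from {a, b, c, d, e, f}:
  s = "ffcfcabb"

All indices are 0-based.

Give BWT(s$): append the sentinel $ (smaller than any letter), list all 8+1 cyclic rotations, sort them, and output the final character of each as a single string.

rank  rotation   last
    0  $ffcfcabb  b
    1  abb$ffcfc  c
    2  b$ffcfcab  b
    3  bb$ffcfca  a
    4  cabb$ffcf  f
    5  cfcabb$ff  f
    6  fcabb$ffc  c
    7  fcfcabb$f  f
    8  ffcfcabb$  $

bcbaffcf$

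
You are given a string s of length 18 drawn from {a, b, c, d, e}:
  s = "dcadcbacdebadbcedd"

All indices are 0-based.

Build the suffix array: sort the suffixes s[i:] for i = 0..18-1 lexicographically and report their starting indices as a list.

[6, 11, 2, 5, 10, 13, 1, 4, 7, 14, 17, 12, 0, 3, 16, 8, 9, 15]

rank→(start, suffix):
  0 → (6, 'acdebadbcedd')
  1 → (11, 'adbcedd')
  2 → (2, 'adcbacdebadbcedd')
  3 → (5, 'bacdebadbcedd')
  4 → (10, 'badbcedd')
  5 → (13, 'bcedd')
  6 → (1, 'cadcbacdebadbcedd')
  7 → (4, 'cbacdebadbcedd')
  8 → (7, 'cdebadbcedd')
  9 → (14, 'cedd')
  10 → (17, 'd')
  11 → (12, 'dbcedd')
  12 → (0, 'dcadcbacdebadbcedd')
  13 → (3, 'dcbacdebadbcedd')
  14 → (16, 'dd')
  15 → (8, 'debadbcedd')
  16 → (9, 'ebadbcedd')
  17 → (15, 'edd')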